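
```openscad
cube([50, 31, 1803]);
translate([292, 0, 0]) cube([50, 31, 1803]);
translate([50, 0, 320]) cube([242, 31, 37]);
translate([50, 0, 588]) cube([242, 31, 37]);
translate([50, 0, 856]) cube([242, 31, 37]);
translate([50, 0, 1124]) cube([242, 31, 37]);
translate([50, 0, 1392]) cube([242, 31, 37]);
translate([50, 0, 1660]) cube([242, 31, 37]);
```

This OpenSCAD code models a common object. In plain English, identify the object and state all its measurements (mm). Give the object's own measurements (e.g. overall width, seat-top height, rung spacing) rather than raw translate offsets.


A straight ladder. Two 50×31 mm vertical rails, 1803 mm tall, stand 342 mm apart (outside-to-outside) with their front faces coplanar on the −y side. 6 rungs, each 31 mm deep and 37 mm tall, span between the inner faces of the rails, front faces flush with the rails. The lowest rung's underside is at z = 320 mm and rungs are spaced 268 mm apart (underside to underside).


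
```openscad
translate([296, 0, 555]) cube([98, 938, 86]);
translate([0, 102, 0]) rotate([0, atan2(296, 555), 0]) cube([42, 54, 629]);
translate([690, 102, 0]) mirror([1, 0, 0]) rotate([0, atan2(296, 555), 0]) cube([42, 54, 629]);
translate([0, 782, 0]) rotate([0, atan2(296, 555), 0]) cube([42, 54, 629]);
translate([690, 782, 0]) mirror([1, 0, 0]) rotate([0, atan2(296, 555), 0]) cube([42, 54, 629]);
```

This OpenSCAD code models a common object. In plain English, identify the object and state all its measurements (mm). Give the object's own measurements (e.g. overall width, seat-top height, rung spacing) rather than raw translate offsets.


A sawhorse. A 98×938×86 mm beam (x, y, z) sits on two A-frame leg pairs. Each pair is two raked legs of 42×54 mm section (54 mm along y) splaying symmetrically in x. Each leg rises 555 mm vertically over 296 mm of horizontal reach and is 629 mm long along its own axis. Every leg's outer bottom edge rests on the floor and its outer top edge meets a bottom edge of the beam — the left legs (tilting toward +x) meet the beam's −x bottom edge, the right legs (their mirror images, tilting toward −x) meet its +x bottom edge — so the leg tops tuck under the beam, the beam's underside is 555 mm above the floor, and the feet are 690 mm apart outside-to-outside with the beam centred between them. The two leg pairs are set in 102 mm from either end of the beam.


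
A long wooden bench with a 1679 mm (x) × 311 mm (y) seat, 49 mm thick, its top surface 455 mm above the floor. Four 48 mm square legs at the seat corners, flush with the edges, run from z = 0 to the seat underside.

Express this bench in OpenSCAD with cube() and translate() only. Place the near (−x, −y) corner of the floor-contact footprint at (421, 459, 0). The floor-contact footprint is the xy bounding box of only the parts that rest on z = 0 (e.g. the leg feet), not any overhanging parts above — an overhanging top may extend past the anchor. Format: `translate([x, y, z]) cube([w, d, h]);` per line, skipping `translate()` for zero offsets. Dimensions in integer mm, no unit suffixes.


// leg_h = 455 − 49 = 406
translate([421, 459, 406]) cube([1679, 311, 49]);
translate([421, 459, 0]) cube([48, 48, 406]);
translate([421, 722, 0]) cube([48, 48, 406]);
translate([2052, 459, 0]) cube([48, 48, 406]);
translate([2052, 722, 0]) cube([48, 48, 406]);


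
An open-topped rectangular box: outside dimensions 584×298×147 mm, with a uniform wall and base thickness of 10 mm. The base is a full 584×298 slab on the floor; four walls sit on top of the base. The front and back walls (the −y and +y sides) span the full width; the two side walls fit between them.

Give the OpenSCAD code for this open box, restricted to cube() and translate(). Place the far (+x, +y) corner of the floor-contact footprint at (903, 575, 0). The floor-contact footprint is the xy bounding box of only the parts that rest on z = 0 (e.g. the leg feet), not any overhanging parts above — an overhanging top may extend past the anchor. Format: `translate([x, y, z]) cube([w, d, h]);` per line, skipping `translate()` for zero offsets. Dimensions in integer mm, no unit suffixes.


translate([319, 277, 0]) cube([584, 298, 10]);
translate([319, 277, 10]) cube([584, 10, 137]);
translate([319, 565, 10]) cube([584, 10, 137]);
translate([319, 287, 10]) cube([10, 278, 137]);
translate([893, 287, 10]) cube([10, 278, 137]);


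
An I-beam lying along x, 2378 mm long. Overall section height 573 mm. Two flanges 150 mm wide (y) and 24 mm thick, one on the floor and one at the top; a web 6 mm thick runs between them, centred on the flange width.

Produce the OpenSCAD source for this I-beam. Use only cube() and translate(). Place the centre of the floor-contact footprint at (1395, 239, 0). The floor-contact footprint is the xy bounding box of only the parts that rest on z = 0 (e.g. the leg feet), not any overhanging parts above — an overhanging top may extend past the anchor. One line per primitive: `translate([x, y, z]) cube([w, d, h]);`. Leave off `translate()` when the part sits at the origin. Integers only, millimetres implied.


translate([206, 164, 0]) cube([2378, 150, 24]);
translate([206, 236, 24]) cube([2378, 6, 525]);
translate([206, 164, 549]) cube([2378, 150, 24]);


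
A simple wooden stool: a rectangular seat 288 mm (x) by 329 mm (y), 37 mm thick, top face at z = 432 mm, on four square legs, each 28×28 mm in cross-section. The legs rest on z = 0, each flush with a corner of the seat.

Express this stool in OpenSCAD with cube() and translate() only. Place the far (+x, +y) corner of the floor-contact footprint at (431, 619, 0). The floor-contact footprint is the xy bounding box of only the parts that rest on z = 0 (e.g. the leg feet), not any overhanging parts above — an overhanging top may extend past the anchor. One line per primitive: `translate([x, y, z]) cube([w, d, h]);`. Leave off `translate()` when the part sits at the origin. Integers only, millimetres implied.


translate([143, 290, 395]) cube([288, 329, 37]);
translate([143, 290, 0]) cube([28, 28, 395]);
translate([403, 290, 0]) cube([28, 28, 395]);
translate([143, 591, 0]) cube([28, 28, 395]);
translate([403, 591, 0]) cube([28, 28, 395]);


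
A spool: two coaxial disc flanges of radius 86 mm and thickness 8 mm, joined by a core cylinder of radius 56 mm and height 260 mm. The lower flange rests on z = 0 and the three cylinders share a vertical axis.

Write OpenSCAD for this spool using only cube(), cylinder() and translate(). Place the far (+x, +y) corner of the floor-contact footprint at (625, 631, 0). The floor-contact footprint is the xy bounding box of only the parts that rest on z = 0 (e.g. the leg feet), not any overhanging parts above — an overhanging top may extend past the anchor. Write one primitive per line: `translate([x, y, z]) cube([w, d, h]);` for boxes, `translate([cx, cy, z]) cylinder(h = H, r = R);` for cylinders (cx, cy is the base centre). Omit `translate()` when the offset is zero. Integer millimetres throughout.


translate([539, 545, 0]) cylinder(h = 8, r = 86);
translate([539, 545, 8]) cylinder(h = 260, r = 56);
translate([539, 545, 268]) cylinder(h = 8, r = 86);


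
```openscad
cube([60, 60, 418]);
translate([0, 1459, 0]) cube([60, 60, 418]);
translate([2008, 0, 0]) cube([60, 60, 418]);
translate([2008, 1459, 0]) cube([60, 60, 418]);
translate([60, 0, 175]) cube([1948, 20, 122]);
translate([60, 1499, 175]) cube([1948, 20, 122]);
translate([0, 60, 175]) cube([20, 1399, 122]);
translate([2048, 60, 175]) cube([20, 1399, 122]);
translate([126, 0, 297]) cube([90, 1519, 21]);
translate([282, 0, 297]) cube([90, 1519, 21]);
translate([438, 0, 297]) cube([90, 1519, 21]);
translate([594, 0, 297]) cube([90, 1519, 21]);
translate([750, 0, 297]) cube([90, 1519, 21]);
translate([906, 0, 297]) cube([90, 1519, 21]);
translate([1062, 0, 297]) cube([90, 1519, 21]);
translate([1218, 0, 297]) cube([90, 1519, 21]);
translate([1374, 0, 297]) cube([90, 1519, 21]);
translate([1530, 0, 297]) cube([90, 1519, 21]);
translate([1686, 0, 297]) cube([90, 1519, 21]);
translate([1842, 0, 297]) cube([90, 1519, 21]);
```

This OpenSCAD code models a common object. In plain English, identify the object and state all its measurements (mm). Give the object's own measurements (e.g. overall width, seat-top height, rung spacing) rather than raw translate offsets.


A bed frame 2068 mm long (x) by 1519 mm wide (y). Four 60×60 mm corner posts, 418 mm tall, at the corners of the footprint. Four rails of 20 mm thickness and 122 mm height run between adjacent posts with their undersides at z = 175 mm, their outer faces flush with the outside of the frame (the two x-running rails run between the posts' inner faces; the two y-running rails run between the posts' inner faces). 12 slats, each 90 mm wide (x) and 21 mm thick, lie across the top of the two x-running rails, running the full 1519 mm width of the frame in y; along x they sit between the end posts with a 66 mm gap after the −x posts and between neighbouring slats, leaving 76 mm before the +x posts.


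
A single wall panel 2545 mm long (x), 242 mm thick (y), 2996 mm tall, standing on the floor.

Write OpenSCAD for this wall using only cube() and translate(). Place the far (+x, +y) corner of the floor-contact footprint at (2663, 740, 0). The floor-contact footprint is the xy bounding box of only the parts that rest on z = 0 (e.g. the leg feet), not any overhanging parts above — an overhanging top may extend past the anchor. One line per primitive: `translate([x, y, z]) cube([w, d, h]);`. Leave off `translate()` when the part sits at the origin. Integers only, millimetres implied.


translate([118, 498, 0]) cube([2545, 242, 2996]);


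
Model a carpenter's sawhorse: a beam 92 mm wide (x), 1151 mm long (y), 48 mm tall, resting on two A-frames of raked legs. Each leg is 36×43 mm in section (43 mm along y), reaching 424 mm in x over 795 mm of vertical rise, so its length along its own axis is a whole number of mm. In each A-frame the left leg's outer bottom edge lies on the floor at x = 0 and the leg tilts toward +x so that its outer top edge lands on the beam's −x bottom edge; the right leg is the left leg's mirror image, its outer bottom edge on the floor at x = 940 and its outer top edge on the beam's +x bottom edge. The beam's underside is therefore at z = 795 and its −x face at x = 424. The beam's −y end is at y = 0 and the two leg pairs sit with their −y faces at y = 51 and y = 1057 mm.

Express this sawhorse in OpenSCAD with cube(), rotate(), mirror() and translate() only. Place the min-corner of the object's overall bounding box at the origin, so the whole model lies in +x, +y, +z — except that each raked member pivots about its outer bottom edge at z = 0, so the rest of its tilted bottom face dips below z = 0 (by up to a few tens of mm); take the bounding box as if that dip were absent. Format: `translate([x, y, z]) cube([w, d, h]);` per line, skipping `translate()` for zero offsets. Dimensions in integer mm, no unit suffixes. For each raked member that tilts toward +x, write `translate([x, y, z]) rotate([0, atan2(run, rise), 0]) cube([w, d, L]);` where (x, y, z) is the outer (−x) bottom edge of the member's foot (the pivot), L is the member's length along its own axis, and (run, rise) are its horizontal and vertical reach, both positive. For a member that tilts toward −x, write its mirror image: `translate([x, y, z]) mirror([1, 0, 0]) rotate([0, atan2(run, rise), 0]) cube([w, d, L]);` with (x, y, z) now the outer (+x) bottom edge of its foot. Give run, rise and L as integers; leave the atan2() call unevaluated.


translate([424, 0, 795]) cube([92, 1151, 48]);
translate([0, 51, 0]) rotate([0, atan2(424, 795), 0]) cube([36, 43, 901]);
translate([940, 51, 0]) mirror([1, 0, 0]) rotate([0, atan2(424, 795), 0]) cube([36, 43, 901]);
translate([0, 1057, 0]) rotate([0, atan2(424, 795), 0]) cube([36, 43, 901]);
translate([940, 1057, 0]) mirror([1, 0, 0]) rotate([0, atan2(424, 795), 0]) cube([36, 43, 901]);


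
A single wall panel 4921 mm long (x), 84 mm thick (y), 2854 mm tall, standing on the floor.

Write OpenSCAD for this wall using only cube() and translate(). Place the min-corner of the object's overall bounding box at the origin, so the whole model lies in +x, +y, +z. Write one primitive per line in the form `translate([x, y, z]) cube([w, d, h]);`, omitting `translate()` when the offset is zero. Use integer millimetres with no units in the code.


cube([4921, 84, 2854]);


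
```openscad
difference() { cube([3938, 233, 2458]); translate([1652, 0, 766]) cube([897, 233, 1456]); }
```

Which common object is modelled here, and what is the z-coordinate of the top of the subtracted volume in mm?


A wall with a window opening. The window head height is 2222 mm.

A wall with a rectangular opening subtracted — a window. Sill at z = 766, opening 1456 mm tall, so the head is at 766 + 1456 = 2222 mm.


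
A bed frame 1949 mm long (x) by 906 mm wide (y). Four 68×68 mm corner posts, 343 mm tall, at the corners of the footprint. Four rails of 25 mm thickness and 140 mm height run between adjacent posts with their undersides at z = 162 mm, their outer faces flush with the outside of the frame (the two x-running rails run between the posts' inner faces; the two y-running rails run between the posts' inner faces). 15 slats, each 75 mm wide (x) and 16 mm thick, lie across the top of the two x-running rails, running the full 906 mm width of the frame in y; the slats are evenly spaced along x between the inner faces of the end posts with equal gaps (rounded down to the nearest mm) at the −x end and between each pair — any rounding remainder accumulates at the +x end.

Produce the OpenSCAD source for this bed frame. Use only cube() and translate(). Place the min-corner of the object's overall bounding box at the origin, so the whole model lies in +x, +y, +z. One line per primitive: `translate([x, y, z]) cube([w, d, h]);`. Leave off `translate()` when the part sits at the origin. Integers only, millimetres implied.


// slat z = rail_z + rail_h = 162 + 140 = 302
// slat gap = ⌊(1813 − 15·75) / 16⌋ = 43
cube([68, 68, 343]);
translate([0, 838, 0]) cube([68, 68, 343]);
translate([1881, 0, 0]) cube([68, 68, 343]);
translate([1881, 838, 0]) cube([68, 68, 343]);
translate([68, 0, 162]) cube([1813, 25, 140]);
translate([68, 881, 162]) cube([1813, 25, 140]);
translate([0, 68, 162]) cube([25, 770, 140]);
translate([1924, 68, 162]) cube([25, 770, 140]);
translate([111, 0, 302]) cube([75, 906, 16]);
translate([229, 0, 302]) cube([75, 906, 16]);
translate([347, 0, 302]) cube([75, 906, 16]);
translate([465, 0, 302]) cube([75, 906, 16]);
translate([583, 0, 302]) cube([75, 906, 16]);
translate([701, 0, 302]) cube([75, 906, 16]);
translate([819, 0, 302]) cube([75, 906, 16]);
translate([937, 0, 302]) cube([75, 906, 16]);
translate([1055, 0, 302]) cube([75, 906, 16]);
translate([1173, 0, 302]) cube([75, 906, 16]);
translate([1291, 0, 302]) cube([75, 906, 16]);
translate([1409, 0, 302]) cube([75, 906, 16]);
translate([1527, 0, 302]) cube([75, 906, 16]);
translate([1645, 0, 302]) cube([75, 906, 16]);
translate([1763, 0, 302]) cube([75, 906, 16]);


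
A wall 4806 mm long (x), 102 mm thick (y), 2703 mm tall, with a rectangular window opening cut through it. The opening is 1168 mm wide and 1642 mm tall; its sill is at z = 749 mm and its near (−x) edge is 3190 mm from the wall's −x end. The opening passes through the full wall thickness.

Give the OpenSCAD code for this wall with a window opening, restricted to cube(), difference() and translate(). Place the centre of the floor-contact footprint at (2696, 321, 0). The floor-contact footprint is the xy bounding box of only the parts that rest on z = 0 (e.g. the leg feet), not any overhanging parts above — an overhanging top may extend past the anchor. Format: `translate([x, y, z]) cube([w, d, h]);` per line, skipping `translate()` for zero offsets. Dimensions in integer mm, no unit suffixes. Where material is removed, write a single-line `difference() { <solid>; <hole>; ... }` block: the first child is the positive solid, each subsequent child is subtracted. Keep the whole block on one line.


difference() { translate([293, 270, 0]) cube([4806, 102, 2703]); translate([3483, 270, 749]) cube([1168, 102, 1642]); }


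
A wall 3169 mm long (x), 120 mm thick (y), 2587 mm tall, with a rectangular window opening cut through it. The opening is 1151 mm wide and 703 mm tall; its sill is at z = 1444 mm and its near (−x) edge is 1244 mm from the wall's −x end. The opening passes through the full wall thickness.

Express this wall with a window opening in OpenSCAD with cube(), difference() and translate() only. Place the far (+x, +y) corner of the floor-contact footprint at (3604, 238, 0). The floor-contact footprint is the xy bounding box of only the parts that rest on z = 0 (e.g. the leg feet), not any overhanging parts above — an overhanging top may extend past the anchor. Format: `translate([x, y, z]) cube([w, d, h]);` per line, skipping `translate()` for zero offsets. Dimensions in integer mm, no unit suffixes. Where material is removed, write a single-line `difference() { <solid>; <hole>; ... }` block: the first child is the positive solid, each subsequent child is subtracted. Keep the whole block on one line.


difference() { translate([435, 118, 0]) cube([3169, 120, 2587]); translate([1679, 118, 1444]) cube([1151, 120, 703]); }


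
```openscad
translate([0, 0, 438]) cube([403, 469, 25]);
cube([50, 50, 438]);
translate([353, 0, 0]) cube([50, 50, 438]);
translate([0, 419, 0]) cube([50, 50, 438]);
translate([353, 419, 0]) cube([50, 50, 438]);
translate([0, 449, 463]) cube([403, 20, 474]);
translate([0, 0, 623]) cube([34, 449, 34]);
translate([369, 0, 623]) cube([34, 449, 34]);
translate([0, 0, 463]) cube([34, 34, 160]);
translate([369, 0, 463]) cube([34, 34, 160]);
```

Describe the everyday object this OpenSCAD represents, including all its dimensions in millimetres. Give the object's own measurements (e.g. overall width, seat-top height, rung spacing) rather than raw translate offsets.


A chair. The seat is a 403×469×25 mm slab with its top at z = 463 mm, on four 50×50 mm corner legs (flush with the seat edges, standing on z = 0). A flat backrest 20 mm thick, 474 mm tall, spans the full seat width and rises from the seat top along its +y edge, rear face flush with the rear of the seat. Two armrests of 34×34 mm section run along each side from the seat's front edge to the front of the backrest, top faces 194 mm above the seat top and outer faces flush with the seat's x-edges; a 34×34 mm post under the front of each armrest stands on the seat at the front corner.


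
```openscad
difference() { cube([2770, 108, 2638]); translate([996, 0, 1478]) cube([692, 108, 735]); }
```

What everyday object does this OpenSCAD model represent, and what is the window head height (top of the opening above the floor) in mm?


A wall with a window opening. The window head height is 2213 mm.

A wall with a rectangular opening subtracted — a window. Sill at z = 1478, opening 735 mm tall, so the head is at 1478 + 735 = 2213 mm.


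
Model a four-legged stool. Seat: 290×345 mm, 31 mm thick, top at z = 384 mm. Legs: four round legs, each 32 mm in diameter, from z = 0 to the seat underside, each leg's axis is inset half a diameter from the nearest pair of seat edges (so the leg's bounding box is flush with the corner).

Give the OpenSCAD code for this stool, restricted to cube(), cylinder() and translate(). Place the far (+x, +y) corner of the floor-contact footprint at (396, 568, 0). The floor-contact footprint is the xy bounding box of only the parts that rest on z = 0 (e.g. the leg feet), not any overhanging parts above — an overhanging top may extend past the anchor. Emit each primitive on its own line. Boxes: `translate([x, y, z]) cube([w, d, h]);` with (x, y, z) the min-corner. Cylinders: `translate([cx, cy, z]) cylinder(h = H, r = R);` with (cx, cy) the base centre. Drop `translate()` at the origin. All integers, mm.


translate([106, 223, 353]) cube([290, 345, 31]);
translate([122, 239, 0]) cylinder(h = 353, r = 16);
translate([380, 239, 0]) cylinder(h = 353, r = 16);
translate([122, 552, 0]) cylinder(h = 353, r = 16);
translate([380, 552, 0]) cylinder(h = 353, r = 16);


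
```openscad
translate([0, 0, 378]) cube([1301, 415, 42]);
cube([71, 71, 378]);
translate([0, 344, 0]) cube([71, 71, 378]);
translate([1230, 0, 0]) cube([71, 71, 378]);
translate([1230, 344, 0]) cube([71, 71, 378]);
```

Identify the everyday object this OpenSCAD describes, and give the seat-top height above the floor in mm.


A bench. The seat-top height is 420 mm.

A long slab on four corner posts — a bench. The slab sits at z = 378 with thickness 42, so the top is 378 + 42 = 420 mm.


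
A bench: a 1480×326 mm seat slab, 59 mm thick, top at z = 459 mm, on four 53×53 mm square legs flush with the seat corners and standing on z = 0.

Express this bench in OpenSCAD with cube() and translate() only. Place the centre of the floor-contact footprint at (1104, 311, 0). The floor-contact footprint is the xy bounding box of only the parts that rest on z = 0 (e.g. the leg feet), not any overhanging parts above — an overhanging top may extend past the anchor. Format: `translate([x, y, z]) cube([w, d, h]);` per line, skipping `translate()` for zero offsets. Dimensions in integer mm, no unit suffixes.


translate([364, 148, 400]) cube([1480, 326, 59]);
translate([364, 148, 0]) cube([53, 53, 400]);
translate([364, 421, 0]) cube([53, 53, 400]);
translate([1791, 148, 0]) cube([53, 53, 400]);
translate([1791, 421, 0]) cube([53, 53, 400]);


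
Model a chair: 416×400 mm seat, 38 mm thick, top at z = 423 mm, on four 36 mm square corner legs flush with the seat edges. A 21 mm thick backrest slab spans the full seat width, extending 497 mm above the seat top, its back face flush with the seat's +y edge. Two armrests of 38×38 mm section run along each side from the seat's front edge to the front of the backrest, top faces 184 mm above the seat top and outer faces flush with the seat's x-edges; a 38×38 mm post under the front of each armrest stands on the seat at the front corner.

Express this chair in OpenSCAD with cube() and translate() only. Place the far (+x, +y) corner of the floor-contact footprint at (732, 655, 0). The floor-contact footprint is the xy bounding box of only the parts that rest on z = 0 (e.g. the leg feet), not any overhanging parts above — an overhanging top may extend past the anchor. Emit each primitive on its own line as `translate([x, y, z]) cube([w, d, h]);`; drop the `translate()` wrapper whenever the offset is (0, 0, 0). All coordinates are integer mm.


translate([316, 255, 385]) cube([416, 400, 38]);
translate([316, 255, 0]) cube([36, 36, 385]);
translate([696, 255, 0]) cube([36, 36, 385]);
translate([316, 619, 0]) cube([36, 36, 385]);
translate([696, 619, 0]) cube([36, 36, 385]);
translate([316, 634, 423]) cube([416, 21, 497]);
translate([316, 255, 569]) cube([38, 379, 38]);
translate([694, 255, 569]) cube([38, 379, 38]);
translate([316, 255, 423]) cube([38, 38, 146]);
translate([694, 255, 423]) cube([38, 38, 146]);


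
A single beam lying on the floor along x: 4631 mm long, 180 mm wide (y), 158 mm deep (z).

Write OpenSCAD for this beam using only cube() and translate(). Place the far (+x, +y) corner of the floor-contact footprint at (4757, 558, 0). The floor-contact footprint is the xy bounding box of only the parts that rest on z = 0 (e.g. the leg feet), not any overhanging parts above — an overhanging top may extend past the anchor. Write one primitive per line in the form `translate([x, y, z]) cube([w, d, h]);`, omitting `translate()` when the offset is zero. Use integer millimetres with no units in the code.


translate([126, 378, 0]) cube([4631, 180, 158]);


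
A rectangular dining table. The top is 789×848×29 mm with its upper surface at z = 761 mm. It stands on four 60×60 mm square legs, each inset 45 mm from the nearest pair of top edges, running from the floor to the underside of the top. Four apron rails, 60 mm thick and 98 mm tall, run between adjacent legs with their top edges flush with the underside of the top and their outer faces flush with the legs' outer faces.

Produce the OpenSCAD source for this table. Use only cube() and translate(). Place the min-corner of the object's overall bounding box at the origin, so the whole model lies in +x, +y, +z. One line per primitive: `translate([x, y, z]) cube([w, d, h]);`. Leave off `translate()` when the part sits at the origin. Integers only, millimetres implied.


translate([0, 0, 732]) cube([789, 848, 29]);
translate([45, 45, 0]) cube([60, 60, 732]);
translate([684, 45, 0]) cube([60, 60, 732]);
translate([45, 743, 0]) cube([60, 60, 732]);
translate([684, 743, 0]) cube([60, 60, 732]);
translate([105, 45, 634]) cube([579, 60, 98]);
translate([105, 743, 634]) cube([579, 60, 98]);
translate([45, 105, 634]) cube([60, 638, 98]);
translate([684, 105, 634]) cube([60, 638, 98]);


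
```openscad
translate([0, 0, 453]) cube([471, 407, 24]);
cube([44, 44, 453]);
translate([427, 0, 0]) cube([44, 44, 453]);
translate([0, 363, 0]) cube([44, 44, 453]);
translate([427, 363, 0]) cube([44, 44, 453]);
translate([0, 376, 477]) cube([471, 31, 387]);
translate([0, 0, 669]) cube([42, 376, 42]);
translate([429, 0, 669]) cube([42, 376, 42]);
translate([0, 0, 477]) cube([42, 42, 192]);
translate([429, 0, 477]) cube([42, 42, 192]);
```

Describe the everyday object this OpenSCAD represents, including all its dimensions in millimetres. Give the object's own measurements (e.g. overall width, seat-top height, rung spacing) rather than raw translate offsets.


A chair. The seat is a 471×407×24 mm slab with its top at z = 477 mm, on four 44×44 mm corner legs (flush with the seat edges, standing on z = 0). A flat backrest 31 mm thick, 387 mm tall, spans the full seat width and rises from the seat top along its +y edge, rear face flush with the rear of the seat. Two armrests of 42×42 mm section run along each side from the seat's front edge to the front of the backrest, top faces 234 mm above the seat top and outer faces flush with the seat's x-edges; a 42×42 mm post under the front of each armrest stands on the seat at the front corner.


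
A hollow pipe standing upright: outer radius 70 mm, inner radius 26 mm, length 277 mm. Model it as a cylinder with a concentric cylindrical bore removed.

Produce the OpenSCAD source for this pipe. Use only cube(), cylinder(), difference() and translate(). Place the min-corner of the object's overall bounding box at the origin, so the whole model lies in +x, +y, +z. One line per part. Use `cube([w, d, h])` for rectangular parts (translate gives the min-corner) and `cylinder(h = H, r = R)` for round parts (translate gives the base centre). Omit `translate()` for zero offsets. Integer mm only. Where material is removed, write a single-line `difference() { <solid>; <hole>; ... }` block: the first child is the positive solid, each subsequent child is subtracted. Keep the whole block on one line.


difference() { translate([70, 70, 0]) cylinder(h = 277, r = 70); translate([70, 70, 0]) cylinder(h = 277, r = 26); }


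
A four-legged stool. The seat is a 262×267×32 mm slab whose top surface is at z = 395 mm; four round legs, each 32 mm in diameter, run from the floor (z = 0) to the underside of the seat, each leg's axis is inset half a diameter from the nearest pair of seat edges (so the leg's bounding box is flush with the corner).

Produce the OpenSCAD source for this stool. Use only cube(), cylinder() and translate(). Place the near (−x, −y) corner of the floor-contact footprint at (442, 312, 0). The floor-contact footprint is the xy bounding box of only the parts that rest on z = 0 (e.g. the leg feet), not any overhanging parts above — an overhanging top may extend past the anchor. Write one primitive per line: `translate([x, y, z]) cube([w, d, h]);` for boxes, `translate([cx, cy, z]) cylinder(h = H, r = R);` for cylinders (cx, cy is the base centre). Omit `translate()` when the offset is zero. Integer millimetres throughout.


translate([442, 312, 363]) cube([262, 267, 32]);
translate([458, 328, 0]) cylinder(h = 363, r = 16);
translate([688, 328, 0]) cylinder(h = 363, r = 16);
translate([458, 563, 0]) cylinder(h = 363, r = 16);
translate([688, 563, 0]) cylinder(h = 363, r = 16);


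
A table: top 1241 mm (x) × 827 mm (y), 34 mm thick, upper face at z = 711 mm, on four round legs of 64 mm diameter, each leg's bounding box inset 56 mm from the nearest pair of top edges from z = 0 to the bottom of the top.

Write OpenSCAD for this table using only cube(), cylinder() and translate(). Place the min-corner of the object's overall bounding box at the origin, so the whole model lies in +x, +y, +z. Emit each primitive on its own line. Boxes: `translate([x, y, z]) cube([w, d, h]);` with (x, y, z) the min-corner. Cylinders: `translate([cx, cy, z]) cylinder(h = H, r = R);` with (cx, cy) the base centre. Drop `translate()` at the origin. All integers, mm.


translate([0, 0, 677]) cube([1241, 827, 34]);
translate([88, 88, 0]) cylinder(h = 677, r = 32);
translate([1153, 88, 0]) cylinder(h = 677, r = 32);
translate([88, 739, 0]) cylinder(h = 677, r = 32);
translate([1153, 739, 0]) cylinder(h = 677, r = 32);


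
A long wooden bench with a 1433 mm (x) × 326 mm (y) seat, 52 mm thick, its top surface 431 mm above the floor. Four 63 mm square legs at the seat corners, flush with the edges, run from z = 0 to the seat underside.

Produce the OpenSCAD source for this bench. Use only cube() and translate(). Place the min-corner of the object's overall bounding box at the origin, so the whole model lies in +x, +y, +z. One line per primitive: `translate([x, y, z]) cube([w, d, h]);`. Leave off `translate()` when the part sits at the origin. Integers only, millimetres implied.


translate([0, 0, 379]) cube([1433, 326, 52]);
cube([63, 63, 379]);
translate([0, 263, 0]) cube([63, 63, 379]);
translate([1370, 0, 0]) cube([63, 63, 379]);
translate([1370, 263, 0]) cube([63, 63, 379]);


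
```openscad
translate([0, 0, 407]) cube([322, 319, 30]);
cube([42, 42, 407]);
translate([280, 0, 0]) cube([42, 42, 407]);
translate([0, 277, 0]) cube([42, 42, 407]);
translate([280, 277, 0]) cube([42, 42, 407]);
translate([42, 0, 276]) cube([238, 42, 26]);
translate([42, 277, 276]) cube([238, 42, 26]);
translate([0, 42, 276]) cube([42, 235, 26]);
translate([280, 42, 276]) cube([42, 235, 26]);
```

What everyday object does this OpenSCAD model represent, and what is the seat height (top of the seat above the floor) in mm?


A stool. The seat height is 437 mm.

A 322×319×30 slab at z = 407 on four corner posts — a stool. The seat top is 407 + 30 = 437 mm.


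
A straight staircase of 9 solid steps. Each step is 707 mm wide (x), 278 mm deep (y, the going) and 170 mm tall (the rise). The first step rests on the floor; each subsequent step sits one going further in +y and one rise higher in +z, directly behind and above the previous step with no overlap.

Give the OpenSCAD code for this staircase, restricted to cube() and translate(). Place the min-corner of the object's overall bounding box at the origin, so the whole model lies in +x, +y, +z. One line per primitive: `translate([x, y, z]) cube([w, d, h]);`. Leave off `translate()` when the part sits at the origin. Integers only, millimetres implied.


cube([707, 278, 170]);
translate([0, 278, 170]) cube([707, 278, 170]);
translate([0, 556, 340]) cube([707, 278, 170]);
translate([0, 834, 510]) cube([707, 278, 170]);
translate([0, 1112, 680]) cube([707, 278, 170]);
translate([0, 1390, 850]) cube([707, 278, 170]);
translate([0, 1668, 1020]) cube([707, 278, 170]);
translate([0, 1946, 1190]) cube([707, 278, 170]);
translate([0, 2224, 1360]) cube([707, 278, 170]);


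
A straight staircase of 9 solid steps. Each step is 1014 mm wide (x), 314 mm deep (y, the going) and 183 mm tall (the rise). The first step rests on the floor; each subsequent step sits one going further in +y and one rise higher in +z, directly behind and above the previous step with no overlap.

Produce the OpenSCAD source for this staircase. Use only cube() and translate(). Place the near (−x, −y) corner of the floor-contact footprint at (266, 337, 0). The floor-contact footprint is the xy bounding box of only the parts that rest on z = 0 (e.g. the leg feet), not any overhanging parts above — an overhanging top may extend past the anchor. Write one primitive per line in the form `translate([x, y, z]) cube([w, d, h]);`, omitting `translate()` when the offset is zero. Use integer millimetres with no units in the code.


translate([266, 337, 0]) cube([1014, 314, 183]);
translate([266, 651, 183]) cube([1014, 314, 183]);
translate([266, 965, 366]) cube([1014, 314, 183]);
translate([266, 1279, 549]) cube([1014, 314, 183]);
translate([266, 1593, 732]) cube([1014, 314, 183]);
translate([266, 1907, 915]) cube([1014, 314, 183]);
translate([266, 2221, 1098]) cube([1014, 314, 183]);
translate([266, 2535, 1281]) cube([1014, 314, 183]);
translate([266, 2849, 1464]) cube([1014, 314, 183]);


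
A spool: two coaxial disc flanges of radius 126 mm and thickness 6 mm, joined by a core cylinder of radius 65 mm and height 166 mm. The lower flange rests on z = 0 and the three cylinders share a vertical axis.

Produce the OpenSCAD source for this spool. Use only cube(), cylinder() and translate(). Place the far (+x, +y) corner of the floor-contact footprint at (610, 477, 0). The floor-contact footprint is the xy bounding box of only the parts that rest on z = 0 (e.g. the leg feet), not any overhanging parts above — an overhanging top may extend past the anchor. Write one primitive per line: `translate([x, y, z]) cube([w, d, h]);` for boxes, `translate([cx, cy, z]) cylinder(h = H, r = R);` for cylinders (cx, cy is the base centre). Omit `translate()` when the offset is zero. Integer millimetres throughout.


translate([484, 351, 0]) cylinder(h = 6, r = 126);
translate([484, 351, 6]) cylinder(h = 166, r = 65);
translate([484, 351, 172]) cylinder(h = 6, r = 126);


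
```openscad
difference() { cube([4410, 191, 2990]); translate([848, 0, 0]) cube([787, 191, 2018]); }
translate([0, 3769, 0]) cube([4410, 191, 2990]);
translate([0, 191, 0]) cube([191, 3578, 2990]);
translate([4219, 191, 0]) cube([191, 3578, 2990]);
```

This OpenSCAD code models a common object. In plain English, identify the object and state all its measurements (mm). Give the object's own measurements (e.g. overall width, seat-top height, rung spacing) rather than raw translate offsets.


A single room: four walls, each 2990 mm tall and 191 mm thick, enclosing an outside footprint 4410×3960 mm (x × y), no floor or roof. The front and back walls (−y and +y sides) run the full x-width; the side walls fit between their inner faces. A door opening 787 mm wide and 2018 mm tall is cut through the front wall from the floor up, its −x edge 848 mm from the wall's −x end.


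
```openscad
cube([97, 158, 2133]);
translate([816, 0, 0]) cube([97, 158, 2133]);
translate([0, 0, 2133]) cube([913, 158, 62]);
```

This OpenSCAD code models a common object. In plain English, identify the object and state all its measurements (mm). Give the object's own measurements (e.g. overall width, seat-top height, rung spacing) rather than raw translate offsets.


A door frame. The clear opening is 719 mm wide and 2133 mm high. Two 97 mm wide jambs, 158 mm deep, stand either side of the opening from the floor to the top of the opening. A 62 mm thick head sits across the top of both jambs, spanning the full outside width of the frame.


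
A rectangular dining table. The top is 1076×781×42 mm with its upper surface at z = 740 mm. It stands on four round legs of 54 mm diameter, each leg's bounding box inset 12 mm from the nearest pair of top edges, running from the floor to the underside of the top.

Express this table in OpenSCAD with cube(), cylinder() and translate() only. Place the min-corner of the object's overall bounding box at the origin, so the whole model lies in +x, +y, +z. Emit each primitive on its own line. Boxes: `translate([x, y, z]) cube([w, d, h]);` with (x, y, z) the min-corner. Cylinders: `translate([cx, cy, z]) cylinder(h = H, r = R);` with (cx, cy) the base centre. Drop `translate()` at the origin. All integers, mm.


// leg_h = 740 - 42 = 698
translate([0, 0, 698]) cube([1076, 781, 42]);
translate([39, 39, 0]) cylinder(h = 698, r = 27);
translate([1037, 39, 0]) cylinder(h = 698, r = 27);
translate([39, 742, 0]) cylinder(h = 698, r = 27);
translate([1037, 742, 0]) cylinder(h = 698, r = 27);


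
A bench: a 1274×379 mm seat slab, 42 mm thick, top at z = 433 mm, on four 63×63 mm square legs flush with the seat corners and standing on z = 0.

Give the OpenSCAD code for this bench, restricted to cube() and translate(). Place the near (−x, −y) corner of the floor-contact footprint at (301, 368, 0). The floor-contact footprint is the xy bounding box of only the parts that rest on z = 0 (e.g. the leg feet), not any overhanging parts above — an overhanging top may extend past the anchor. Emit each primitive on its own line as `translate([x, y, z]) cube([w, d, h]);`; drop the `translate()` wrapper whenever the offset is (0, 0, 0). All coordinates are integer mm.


// leg_h = 433 − 42 = 391
translate([301, 368, 391]) cube([1274, 379, 42]);
translate([301, 368, 0]) cube([63, 63, 391]);
translate([301, 684, 0]) cube([63, 63, 391]);
translate([1512, 368, 0]) cube([63, 63, 391]);
translate([1512, 684, 0]) cube([63, 63, 391]);


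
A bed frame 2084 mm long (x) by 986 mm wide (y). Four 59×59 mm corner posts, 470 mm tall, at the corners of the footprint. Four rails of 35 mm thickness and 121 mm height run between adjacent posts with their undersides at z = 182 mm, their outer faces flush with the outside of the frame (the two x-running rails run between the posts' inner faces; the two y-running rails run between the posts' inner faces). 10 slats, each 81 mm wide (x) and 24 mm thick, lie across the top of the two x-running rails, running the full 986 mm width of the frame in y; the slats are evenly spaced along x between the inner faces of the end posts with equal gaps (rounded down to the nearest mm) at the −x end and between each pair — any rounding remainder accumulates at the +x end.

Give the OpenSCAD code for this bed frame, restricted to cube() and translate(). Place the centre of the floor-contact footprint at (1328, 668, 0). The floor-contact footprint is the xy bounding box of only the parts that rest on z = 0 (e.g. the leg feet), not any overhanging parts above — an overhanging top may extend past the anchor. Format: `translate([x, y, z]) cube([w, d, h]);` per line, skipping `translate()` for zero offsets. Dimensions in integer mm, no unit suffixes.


// slat z = rail_z + rail_h = 182 + 121 = 303
// slat gap = ⌊(1966 − 10·81) / 11⌋ = 105
translate([286, 175, 0]) cube([59, 59, 470]);
translate([286, 1102, 0]) cube([59, 59, 470]);
translate([2311, 175, 0]) cube([59, 59, 470]);
translate([2311, 1102, 0]) cube([59, 59, 470]);
translate([345, 175, 182]) cube([1966, 35, 121]);
translate([345, 1126, 182]) cube([1966, 35, 121]);
translate([286, 234, 182]) cube([35, 868, 121]);
translate([2335, 234, 182]) cube([35, 868, 121]);
translate([450, 175, 303]) cube([81, 986, 24]);
translate([636, 175, 303]) cube([81, 986, 24]);
translate([822, 175, 303]) cube([81, 986, 24]);
translate([1008, 175, 303]) cube([81, 986, 24]);
translate([1194, 175, 303]) cube([81, 986, 24]);
translate([1380, 175, 303]) cube([81, 986, 24]);
translate([1566, 175, 303]) cube([81, 986, 24]);
translate([1752, 175, 303]) cube([81, 986, 24]);
translate([1938, 175, 303]) cube([81, 986, 24]);
translate([2124, 175, 303]) cube([81, 986, 24]);


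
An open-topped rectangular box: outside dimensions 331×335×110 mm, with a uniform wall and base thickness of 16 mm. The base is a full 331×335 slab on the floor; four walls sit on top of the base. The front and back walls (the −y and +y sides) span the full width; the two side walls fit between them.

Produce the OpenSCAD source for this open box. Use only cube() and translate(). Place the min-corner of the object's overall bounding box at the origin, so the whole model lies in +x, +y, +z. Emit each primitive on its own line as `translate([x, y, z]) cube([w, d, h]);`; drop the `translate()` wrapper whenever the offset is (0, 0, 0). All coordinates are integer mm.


cube([331, 335, 16]);
translate([0, 0, 16]) cube([331, 16, 94]);
translate([0, 319, 16]) cube([331, 16, 94]);
translate([0, 16, 16]) cube([16, 303, 94]);
translate([315, 16, 16]) cube([16, 303, 94]);
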